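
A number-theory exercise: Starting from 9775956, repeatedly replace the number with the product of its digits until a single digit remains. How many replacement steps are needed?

9775956 → 595350 → 0 (2 steps)

2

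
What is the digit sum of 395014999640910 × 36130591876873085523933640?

159

395014999640910 × 36130591876873085523933640 = 14272125737268887641170290523810669212400
Sum of its 41 digits: 159.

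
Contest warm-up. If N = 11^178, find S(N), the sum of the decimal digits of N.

11^178 = 233290985735628574771553105603298049722910150779438188710688145549549083518975740480663061638639633476100897013485981010563604515686537966613714558926634949087465684780460966676028753081
Sum of its 186 digits: 871.

871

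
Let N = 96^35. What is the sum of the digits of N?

96^35 = 2396034992713989590827618396453992886760495730389180104257991738392576
Sum of its 70 digits: 360.

360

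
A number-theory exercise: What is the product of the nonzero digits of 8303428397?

870912

8×3×3×4×2×8×3×9×7 = 870912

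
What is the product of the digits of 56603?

0

5×6×6×0×3 = 0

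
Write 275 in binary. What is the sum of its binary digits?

275 in base 2 is 100010011.
Digit sum: 1+0+0+0+1+0+0+1+1 = 4.

4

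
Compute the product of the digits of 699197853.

3674160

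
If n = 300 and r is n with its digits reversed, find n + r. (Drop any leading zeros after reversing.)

303

Reverse of 300 is 3.
300 + 3 = 303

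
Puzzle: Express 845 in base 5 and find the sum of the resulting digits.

9

845 in base 5 is 11340.
Digit sum: 1+1+3+4+0 = 9.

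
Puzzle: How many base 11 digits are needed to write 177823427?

8

177823427 in base 11 is 91416411, which has 8 digits.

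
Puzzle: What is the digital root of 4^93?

1

The digital root of n equals n mod 9 (or 9 when 9 | n), so we need 4^93 mod 9.
4^93 ≡ 1 (mod 9), so the digital root is 1.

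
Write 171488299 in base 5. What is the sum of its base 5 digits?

23

171488299 in base 5 is 322400111144.
Digit sum: 3+2+2+4+0+0+1+1+1+1+4+4 = 23.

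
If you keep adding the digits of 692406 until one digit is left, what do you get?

6+9+2+4+0+6 = 27
2+7 = 9

9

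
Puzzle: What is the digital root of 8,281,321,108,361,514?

9

8+2+8+1+3+2+1+1+0+8+3+6+1+5+1+4 = 54
5+4 = 9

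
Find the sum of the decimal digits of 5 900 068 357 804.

55

5+9+0+0+0+6+8+3+5+7+8+0+4 = 55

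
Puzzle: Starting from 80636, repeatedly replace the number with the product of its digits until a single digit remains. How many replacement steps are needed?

80636 → 0 (1 step)

1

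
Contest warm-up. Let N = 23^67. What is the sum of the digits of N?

410

23^67 = 17209371632473416951512407430343972791444899258744425424119111408989634907925837174600928647
Sum of its 92 digits: 410.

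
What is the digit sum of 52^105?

52^105 = 1514785299052682515540398802570879414320893571359760514960122067313271212237031712057484726921232170496646835505906834446399053647478565523037279529736578428914328808517619293356032
Sum of its 181 digits: 793.

793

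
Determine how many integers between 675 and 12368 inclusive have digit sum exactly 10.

354

The integers in [675, 12368] that have digit sum exactly 10: 703, 712, 721, 730, 802, 811, …, 12331, 12340.
354 qualify.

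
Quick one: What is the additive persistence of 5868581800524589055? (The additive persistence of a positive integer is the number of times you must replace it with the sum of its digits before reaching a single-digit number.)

3

5868581800524589055 → 92 → 11 → 2 (3 steps)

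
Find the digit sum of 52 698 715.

43

5+2+6+9+8+7+1+5 = 43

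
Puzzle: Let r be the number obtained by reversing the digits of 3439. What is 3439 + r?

12782

Reverse of 3439 is 9343.
3439 + 9343 = 12782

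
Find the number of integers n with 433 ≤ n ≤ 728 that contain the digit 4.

The integers in [433, 728] that contain the digit 4: 433, 434, 435, 436, 437, 438, …, 714, 724.
108 qualify.

108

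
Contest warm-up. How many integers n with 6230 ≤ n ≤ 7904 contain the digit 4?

483

The integers in [6230, 7904] that contain the digit 4: 6234, 6240, 6241, 6242, 6243, 6244, …, 7894, 7904.
483 qualify.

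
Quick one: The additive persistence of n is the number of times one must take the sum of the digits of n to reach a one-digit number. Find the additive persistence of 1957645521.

1957645521 → 45 → 9 (2 steps)

2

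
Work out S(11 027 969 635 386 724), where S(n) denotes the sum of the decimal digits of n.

79

1+1+0+2+7+9+6+9+6+3+5+3+8+6+7+2+4 = 79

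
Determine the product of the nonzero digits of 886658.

92160

8×8×6×6×5×8 = 92160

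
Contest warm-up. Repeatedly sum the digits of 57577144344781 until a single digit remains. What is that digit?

4

5+7+5+7+7+1+4+4+3+4+4+7+8+1 = 67
6+7 = 13
1+3 = 4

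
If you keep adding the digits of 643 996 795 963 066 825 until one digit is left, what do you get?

6+4+3+9+9+6+7+9+5+9+6+3+0+6+6+8+2+5 = 103
1+0+3 = 4
(Equivalently, 643 996 795 963 066 825 mod 9 = 4.)

4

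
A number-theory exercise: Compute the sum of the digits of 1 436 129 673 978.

1+4+3+6+1+2+9+6+7+3+9+7+8 = 66

66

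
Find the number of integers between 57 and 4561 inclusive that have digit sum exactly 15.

347

The integers in [57, 4561] that have digit sum exactly 15: 69, 78, 87, 96, 159, 168, …, 4551, 4560.
347 qualify.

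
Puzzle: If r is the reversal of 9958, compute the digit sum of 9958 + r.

26

Reversal of 9958 is 8599; 9958 + 8599 = 18557.
Digit sum of 18557: 1+8+5+5+7 = 26.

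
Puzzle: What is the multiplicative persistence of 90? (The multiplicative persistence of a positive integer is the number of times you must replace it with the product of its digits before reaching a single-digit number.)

90 → 0 (1 step)

1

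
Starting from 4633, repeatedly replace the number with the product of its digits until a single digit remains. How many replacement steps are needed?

3

4633 → 216 → 12 → 2 (3 steps)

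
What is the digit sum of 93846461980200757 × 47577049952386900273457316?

93846461980200757 × 47577049952386900273457316 = 4464937809486789472580354946085044150388212
Sum of its 43 digits: 204.

204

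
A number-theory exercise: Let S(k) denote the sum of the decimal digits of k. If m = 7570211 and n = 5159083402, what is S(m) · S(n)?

851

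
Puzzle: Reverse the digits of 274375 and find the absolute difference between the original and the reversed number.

299097

Reverse of 274375 is 573472.
|274375 − 573472| = 299097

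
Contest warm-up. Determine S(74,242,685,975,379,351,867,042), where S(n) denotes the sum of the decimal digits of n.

7+4+2+4+2+6+8+5+9+7+5+3+7+9+3+5+1+8+6+7+0+4+2 = 114

114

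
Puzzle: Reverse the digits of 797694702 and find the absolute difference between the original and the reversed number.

Reverse of 797694702 is 207496797.
|797694702 − 207496797| = 590197905

590197905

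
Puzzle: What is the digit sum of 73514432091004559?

62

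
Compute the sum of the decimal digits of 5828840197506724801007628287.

125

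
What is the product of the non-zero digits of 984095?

12960

9×8×4×9×5 = 12960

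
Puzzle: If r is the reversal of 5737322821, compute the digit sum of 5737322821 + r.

44

Reversal of 5737322821 is 1282237375; 5737322821 + 1282237375 = 7019560196.
Digit sum of 7019560196: 7+0+1+9+5+6+0+1+9+6 = 44.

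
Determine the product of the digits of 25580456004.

2×5×5×8×0×4×5×6×0×0×4 = 0

0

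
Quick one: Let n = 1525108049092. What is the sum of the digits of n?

46

1+5+2+5+1+0+8+0+4+9+0+9+2 = 46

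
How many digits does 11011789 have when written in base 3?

15

11011789 in base 3 is 202201110100001, which has 15 digits.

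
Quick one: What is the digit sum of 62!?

306

62! = 31469973260387937525653122354950764088012280797258232192163168247821107200000000000000
Sum of its 86 digits: 306.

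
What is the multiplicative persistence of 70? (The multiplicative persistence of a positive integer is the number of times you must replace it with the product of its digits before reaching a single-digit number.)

70 → 0 (1 step)

1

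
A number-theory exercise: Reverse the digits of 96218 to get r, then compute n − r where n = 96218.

14949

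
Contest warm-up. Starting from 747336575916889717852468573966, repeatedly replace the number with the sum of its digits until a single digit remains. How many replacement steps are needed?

747336575916889717852468573966 → 172 → 10 → 1 (3 steps)

3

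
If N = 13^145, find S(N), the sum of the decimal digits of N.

760

13^145 = 332495739297038865453955824301148040878086855761996914226721779819448441230837837778396193227194828462167904844061547157593170092092697366300067194480595905270093
Sum of its 162 digits: 760.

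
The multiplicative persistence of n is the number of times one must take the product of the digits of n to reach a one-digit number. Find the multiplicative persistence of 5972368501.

1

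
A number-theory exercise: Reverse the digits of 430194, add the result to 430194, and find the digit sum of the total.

24

Reversal of 430194 is 491034; 430194 + 491034 = 921228.
Digit sum of 921228: 9+2+1+2+2+8 = 24.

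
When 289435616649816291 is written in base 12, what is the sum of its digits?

289435616649816291 in base 12 is 169521696A331A083.
Digit sum: 1+6+9+5+2+1+6+9+6+10+3+3+1+10+0+8+3 = 83.

83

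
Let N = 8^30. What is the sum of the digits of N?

8^30 = 1237940039285380274899124224
Sum of its 28 digits: 118.

118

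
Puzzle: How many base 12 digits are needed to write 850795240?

850795240 in base 12 is 1B8B1A434, which has 9 digits.

9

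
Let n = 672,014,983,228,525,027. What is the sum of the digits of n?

73

6+7+2+0+1+4+9+8+3+2+2+8+5+2+5+0+2+7 = 73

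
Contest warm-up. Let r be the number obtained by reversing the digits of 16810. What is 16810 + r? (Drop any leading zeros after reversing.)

18671

Reverse of 16810 is 1861.
16810 + 1861 = 18671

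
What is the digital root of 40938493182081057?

9

4+0+9+3+8+4+9+3+1+8+2+0+8+1+0+5+7 = 72
7+2 = 9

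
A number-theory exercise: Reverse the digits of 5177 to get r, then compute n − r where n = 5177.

Reverse of 5177 is 7715.
5177 − 7715 = -2538

-2538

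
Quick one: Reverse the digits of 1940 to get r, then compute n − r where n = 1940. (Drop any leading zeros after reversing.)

1449

Reverse of 1940 is 491.
1940 − 491 = 1449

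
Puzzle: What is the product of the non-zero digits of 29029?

324

2×9×2×9 = 324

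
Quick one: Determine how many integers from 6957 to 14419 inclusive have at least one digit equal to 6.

2018

The integers in [6957, 14419] that have at least one digit equal to 6: 6957, 6958, 6959, 6960, 6961, 6962, …, 14406, 14416.
2018 qualify.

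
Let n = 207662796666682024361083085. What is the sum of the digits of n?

119

2+0+7+6+6+2+7+9+6+6+6+6+6+8+2+0+2+4+3+6+1+0+8+3+0+8+5 = 119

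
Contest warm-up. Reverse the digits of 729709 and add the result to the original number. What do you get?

1637636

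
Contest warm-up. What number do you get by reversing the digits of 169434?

Reversing 169434 gives 434961.

434961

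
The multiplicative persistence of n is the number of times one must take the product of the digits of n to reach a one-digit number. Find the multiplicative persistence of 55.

55 → 25 → 10 → 0 (3 steps)

3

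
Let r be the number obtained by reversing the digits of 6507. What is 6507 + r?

13563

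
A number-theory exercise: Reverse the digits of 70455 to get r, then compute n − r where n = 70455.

15048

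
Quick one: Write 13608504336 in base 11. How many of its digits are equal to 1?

13608504336 in base 11 is 58537117A9.
The digit 1 appears 2 times.

2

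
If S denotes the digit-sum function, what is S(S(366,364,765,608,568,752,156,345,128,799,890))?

8

First digit sum: 170.
1+7+0 = 8.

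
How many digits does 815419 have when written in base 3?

13

815419 in base 3 is 1112102112201, which has 13 digits.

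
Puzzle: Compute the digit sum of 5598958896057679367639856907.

5+5+9+8+9+5+8+8+9+6+0+5+7+6+7+9+3+6+7+6+3+9+8+5+6+9+0+7 = 175

175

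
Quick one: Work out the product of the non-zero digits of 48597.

10080

4×8×5×9×7 = 10080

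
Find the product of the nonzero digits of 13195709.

8505

1×3×1×9×5×7×9 = 8505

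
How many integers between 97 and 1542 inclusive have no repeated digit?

897

The integers in [97, 1542] that have no repeated digit: 97, 98, 102, 103, 104, 105, …, 1540, 1542.
897 qualify.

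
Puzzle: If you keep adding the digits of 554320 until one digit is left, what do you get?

5+5+4+3+2+0 = 19
1+9 = 10
1+0 = 1

1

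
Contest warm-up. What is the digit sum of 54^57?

513

54^57 = 557756075839555297339083985333346812695114827379828639281714184613094548548599299912893360959913984
Sum of its 99 digits: 513.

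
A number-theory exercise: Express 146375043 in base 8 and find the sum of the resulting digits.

24

146375043 in base 8 is 1056300603.
Digit sum: 1+0+5+6+3+0+0+6+0+3 = 24.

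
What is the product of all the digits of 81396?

1296

8×1×3×9×6 = 1296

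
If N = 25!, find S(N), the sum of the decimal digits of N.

25! = 15511210043330985984000000
Sum of its 26 digits: 72.

72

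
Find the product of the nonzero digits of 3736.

3×7×3×6 = 378

378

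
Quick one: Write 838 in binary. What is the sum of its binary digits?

5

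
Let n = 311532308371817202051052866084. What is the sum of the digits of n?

102

3+1+1+5+3+2+3+0+8+3+7+1+8+1+7+2+0+2+0+5+1+0+5+2+8+6+6+0+8+4 = 102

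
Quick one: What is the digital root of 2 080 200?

3

2+0+8+0+2+0+0 = 12
1+2 = 3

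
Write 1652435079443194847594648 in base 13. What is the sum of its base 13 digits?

140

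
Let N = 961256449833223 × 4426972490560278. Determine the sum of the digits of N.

961256449833223 × 4426972490560278 = 4255455859785314150234928515994
Sum of its 31 digits: 147.

147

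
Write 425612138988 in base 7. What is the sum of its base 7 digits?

30

425612138988 in base 7 is 42515031330111.
Digit sum: 4+2+5+1+5+0+3+1+3+3+0+1+1+1 = 30.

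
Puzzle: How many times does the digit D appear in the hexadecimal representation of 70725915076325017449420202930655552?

5

70725915076325017449420202930655552 in base 16 is D9F0E8CDC353BC0D644CD2154D140.
The digit D appears 5 times.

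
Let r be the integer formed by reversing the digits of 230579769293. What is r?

392967975032

Reversing 230579769293 gives 392967975032.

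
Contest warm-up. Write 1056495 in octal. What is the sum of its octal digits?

27

1056495 in base 8 is 4017357.
Digit sum: 4+0+1+7+3+5+7 = 27.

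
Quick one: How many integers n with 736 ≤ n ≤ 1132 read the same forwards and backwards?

The integers in [736, 1132] that read the same forwards and backwards: 737, 747, 757, 767, 777, 787, …, 1001, 1111.
29 qualify.

29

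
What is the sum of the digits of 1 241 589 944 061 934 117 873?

97

1+2+4+1+5+8+9+9+4+4+0+6+1+9+3+4+1+1+7+8+7+3 = 97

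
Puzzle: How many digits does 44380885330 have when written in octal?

44380885330 in base 8 is 512523510522, which has 12 digits.

12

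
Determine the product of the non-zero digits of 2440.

2×4×4 = 32

32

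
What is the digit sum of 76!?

441

76! = 1885494701666050254987932260861146558230394535379329335672487982961844043495537923117729972224000000000000000000
Sum of its 112 digits: 441.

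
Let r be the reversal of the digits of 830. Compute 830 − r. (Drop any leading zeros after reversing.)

Reverse of 830 is 38.
830 − 38 = 792

792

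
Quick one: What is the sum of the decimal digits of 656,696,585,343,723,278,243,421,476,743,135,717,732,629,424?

205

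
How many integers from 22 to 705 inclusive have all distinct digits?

507

The integers in [22, 705] that have all distinct digits: 23, 24, 25, 26, 27, 28, …, 704, 705.
507 qualify.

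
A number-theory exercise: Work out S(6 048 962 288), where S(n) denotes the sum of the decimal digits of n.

6+0+4+8+9+6+2+2+8+8 = 53

53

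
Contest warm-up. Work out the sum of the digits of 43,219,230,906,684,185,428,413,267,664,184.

4+3+2+1+9+2+3+0+9+0+6+6+8+4+1+8+5+4+2+8+4+1+3+2+6+7+6+6+4+1+8+4 = 137

137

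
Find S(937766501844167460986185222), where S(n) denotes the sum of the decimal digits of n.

127

9+3+7+7+6+6+5+0+1+8+4+4+1+6+7+4+6+0+9+8+6+1+8+5+2+2+2 = 127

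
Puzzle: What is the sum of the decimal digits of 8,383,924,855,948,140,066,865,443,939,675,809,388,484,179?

231

8+3+8+3+9+2+4+8+5+5+9+4+8+1+4+0+0+6+6+8+6+5+4+4+3+9+3+9+6+7+5+8+0+9+3+8+8+4+8+4+1+7+9 = 231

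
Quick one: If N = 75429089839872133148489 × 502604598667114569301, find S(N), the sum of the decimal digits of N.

75429089839872133148489 × 502604598667114569301 = 37911007426794662633791521314688364313936189
Sum of its 44 digits: 197.

197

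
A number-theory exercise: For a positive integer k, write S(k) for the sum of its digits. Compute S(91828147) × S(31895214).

1320

S(91828147) = 9+1+8+2+8+1+4+7 = 40.
S(31895214) = 3+1+8+9+5+2+1+4 = 33.
40 · 33 = 1320.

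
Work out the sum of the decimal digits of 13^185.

898

13^185 = 120093686570564283825084919648149287284056206032160585085038045122059794216549255339052494713119042891221016070806344082833141936885393596205700307421671117537478666364673717647897342728922070961548278806893
Sum of its 207 digits: 898.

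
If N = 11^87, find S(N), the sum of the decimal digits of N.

11^87 = 3991752525806366807142706250946898793976707904191394898908669641212605833694395345300019971
Sum of its 91 digits: 440.

440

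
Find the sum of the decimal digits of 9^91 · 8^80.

702

9^91 · 8^80 = 1211343514176963839661552393194175962417595559189856452775164889415281311700286480745937805668627204662486160226137602636283533750681710831568235025265154064384
Sum of its 160 digits: 702.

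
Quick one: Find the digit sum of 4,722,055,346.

38

4+7+2+2+0+5+5+3+4+6 = 38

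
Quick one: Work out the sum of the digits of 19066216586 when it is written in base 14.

66

19066216586 in base 14 is CCC293934.
Digit sum: 12+12+12+2+9+3+9+3+4 = 66.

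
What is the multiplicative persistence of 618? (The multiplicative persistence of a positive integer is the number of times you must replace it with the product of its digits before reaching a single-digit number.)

3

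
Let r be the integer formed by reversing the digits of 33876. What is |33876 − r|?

33957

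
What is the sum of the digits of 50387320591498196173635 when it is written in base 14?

118

50387320591498196173635 in base 14 is 860725445AD6581B1C55.
Digit sum: 8+6+0+7+2+5+4+4+5+10+13+6+5+8+1+11+1+12+5+5 = 118.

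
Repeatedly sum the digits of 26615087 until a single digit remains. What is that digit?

2+6+6+1+5+0+8+7 = 35
3+5 = 8

8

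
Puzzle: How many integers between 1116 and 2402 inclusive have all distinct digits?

The integers in [1116, 2402] that have all distinct digits: 1203, 1204, 1205, 1206, 1207, 1208, …, 2398, 2401.
617 qualify.

617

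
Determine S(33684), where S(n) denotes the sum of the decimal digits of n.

24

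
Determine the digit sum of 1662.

1+6+6+2 = 15

15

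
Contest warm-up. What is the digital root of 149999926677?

1+4+9+9+9+9+9+2+6+6+7+7 = 78
7+8 = 15
1+5 = 6
(Equivalently, 149999926677 mod 9 = 6.)

6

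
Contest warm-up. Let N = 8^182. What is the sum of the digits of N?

730

8^182 = 230344386280611654799899571593522271174128492457058131614758685317726084130380178960334883128519211886075950624436269830308263222041308144077235977260296389382897664
Sum of its 165 digits: 730.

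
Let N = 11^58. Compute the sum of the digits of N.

277

11^58 = 2516377186292711566730985912068419625116019959228909823321881
Sum of its 61 digits: 277.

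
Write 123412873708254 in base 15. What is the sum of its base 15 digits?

123412873708254 in base 15 is E403BAA9A089.
Digit sum: 14+4+0+3+11+10+10+9+10+0+8+9 = 88.

88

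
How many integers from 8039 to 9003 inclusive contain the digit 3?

260

The integers in [8039, 9003] that contain the digit 3: 8039, 8043, 8053, 8063, 8073, 8083, …, 8993, 9003.
260 qualify.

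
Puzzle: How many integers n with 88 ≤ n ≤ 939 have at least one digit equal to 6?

238

The integers in [88, 939] that have at least one digit equal to 6: 96, 106, 116, 126, 136, 146, …, 926, 936.
238 qualify.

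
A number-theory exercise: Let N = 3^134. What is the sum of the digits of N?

3^134 = 8595044557171427132038716315969726107279416250769088168531684569
Sum of its 64 digits: 297.

297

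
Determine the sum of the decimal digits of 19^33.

226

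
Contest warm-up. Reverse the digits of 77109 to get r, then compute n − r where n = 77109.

-13068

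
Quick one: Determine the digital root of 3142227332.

3+1+4+2+2+2+7+3+3+2 = 29
2+9 = 11
1+1 = 2

2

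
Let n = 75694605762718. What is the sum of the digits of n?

7+5+6+9+4+6+0+5+7+6+2+7+1+8 = 73

73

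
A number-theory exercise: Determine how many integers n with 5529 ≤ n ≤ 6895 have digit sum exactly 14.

57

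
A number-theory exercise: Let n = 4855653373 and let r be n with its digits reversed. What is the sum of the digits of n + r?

62

Reversal of 4855653373 is 3733565584; 4855653373 + 3733565584 = 8589218957.
Digit sum of 8589218957: 8+5+8+9+2+1+8+9+5+7 = 62.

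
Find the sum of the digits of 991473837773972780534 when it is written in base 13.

991473837773972780534 in base 13 is 8A800A282C4464571B8.
Digit sum: 8+10+8+0+0+10+2+8+2+12+4+4+6+4+5+7+1+11+8 = 110.

110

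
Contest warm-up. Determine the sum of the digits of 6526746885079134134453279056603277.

6+5+2+6+7+4+6+8+8+5+0+7+9+1+3+4+1+3+4+4+5+3+2+7+9+0+5+6+6+0+3+2+7+7 = 155

155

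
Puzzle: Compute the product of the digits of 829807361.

0

8×2×9×8×0×7×3×6×1 = 0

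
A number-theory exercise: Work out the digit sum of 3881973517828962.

87

3+8+8+1+9+7+3+5+1+7+8+2+8+9+6+2 = 87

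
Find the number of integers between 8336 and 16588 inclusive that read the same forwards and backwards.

The integers in [8336, 16588] that read the same forwards and backwards: 8338, 8448, 8558, 8668, 8778, 8888, …, 16461, 16561.
83 qualify.

83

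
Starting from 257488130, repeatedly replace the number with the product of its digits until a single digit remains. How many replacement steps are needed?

1

257488130 → 0 (1 step)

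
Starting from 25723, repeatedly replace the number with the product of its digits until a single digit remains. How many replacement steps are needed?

25723 → 420 → 0 (2 steps)

2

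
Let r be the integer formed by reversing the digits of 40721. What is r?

12704

Reversing 40721 gives 12704.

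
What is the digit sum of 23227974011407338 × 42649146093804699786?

23227974011407338 × 42649146093804699786 = 990653257075610352610423480447429668
Sum of its 36 digits: 153.

153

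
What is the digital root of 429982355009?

2

4+2+9+9+8+2+3+5+5+0+0+9 = 56
5+6 = 11
1+1 = 2
(Equivalently, 429982355009 mod 9 = 2.)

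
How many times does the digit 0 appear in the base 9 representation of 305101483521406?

1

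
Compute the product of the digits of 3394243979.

4408992

3×3×9×4×2×4×3×9×7×9 = 4408992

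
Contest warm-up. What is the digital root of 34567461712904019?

3+4+5+6+7+4+6+1+7+1+2+9+0+4+0+1+9 = 69
6+9 = 15
1+5 = 6
(Equivalently, 34567461712904019 mod 9 = 6.)

6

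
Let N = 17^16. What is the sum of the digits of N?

109

17^16 = 48661191875666868481
Sum of its 20 digits: 109.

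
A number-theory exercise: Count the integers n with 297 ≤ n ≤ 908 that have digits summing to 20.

28

The integers in [297, 908] that have digits summing to 20: 299, 389, 398, 479, 488, 497, …, 884, 893.
28 qualify.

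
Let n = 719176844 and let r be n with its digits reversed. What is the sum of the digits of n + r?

49

Reversal of 719176844 is 448671917; 719176844 + 448671917 = 1167848761.
Digit sum of 1167848761: 1+1+6+7+8+4+8+7+6+1 = 49.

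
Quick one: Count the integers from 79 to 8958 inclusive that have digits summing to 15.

The integers in [79, 8958] that have digits summing to 15: 87, 96, 159, 168, 177, 186, …, 8610, 8700.
562 qualify.

562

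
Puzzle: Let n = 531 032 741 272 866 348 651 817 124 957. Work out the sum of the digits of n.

128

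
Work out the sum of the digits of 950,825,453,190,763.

9+5+0+8+2+5+4+5+3+1+9+0+7+6+3 = 67

67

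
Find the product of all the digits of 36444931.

31104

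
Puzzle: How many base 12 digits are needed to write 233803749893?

233803749893 in base 12 is 393904A0005, which has 11 digits.

11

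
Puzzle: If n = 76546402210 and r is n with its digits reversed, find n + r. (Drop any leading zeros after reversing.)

77766866777

Reverse of 76546402210 is 1220464567.
76546402210 + 1220464567 = 77766866777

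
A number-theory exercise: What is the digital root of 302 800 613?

5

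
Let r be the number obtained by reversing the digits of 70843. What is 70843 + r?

105650

Reverse of 70843 is 34807.
70843 + 34807 = 105650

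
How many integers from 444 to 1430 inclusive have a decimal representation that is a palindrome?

The integers in [444, 1430] that have a decimal representation that is a palindrome: 444, 454, 464, 474, 484, 494, …, 1221, 1331.
60 qualify.

60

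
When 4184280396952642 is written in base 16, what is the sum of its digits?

97

4184280396952642 in base 16 is EDD94B2B37442.
Digit sum: 14+13+13+9+4+11+2+11+3+7+4+4+2 = 97.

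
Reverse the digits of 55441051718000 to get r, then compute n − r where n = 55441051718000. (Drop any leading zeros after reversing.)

55359336703545

Reverse of 55441051718000 is 81715014455.
55441051718000 − 81715014455 = 55359336703545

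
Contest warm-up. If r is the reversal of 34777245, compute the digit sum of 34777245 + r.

51

Reversal of 34777245 is 54277743; 34777245 + 54277743 = 89054988.
Digit sum of 89054988: 8+9+0+5+4+9+8+8 = 51.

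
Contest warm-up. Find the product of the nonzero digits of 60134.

6×1×3×4 = 72

72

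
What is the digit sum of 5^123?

377

5^123 = 94039548065783000637498922977779654225493244541767001720700136502273380756378173828125
Sum of its 86 digits: 377.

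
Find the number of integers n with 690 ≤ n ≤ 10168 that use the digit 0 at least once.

The integers in [690, 10168] that use the digit 0 at least once: 690, 700, 701, 702, 703, 704, …, 10167, 10168.
2666 qualify.

2666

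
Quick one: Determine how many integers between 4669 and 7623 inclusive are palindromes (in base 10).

29

The integers in [4669, 7623] that are palindromes (in base 10): 4774, 4884, 4994, 5005, 5115, 5225, …, 7447, 7557.
29 qualify.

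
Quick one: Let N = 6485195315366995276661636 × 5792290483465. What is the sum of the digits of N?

173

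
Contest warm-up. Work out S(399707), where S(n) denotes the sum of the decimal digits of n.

35

3+9+9+7+0+7 = 35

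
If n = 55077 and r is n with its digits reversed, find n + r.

132132

Reverse of 55077 is 77055.
55077 + 77055 = 132132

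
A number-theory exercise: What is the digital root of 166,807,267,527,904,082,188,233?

6

1+6+6+8+0+7+2+6+7+5+2+7+9+0+4+0+8+2+1+8+8+2+3+3 = 105
1+0+5 = 6
(Equivalently, 166,807,267,527,904,082,188,233 mod 9 = 6.)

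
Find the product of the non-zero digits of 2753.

210

2×7×5×3 = 210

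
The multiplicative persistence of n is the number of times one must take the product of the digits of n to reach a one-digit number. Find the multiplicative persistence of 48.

2

48 → 32 → 6 (2 steps)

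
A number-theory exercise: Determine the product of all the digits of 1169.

54

1×1×6×9 = 54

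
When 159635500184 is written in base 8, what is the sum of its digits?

34

159635500184 in base 8 is 2245301066230.
Digit sum: 2+2+4+5+3+0+1+0+6+6+2+3+0 = 34.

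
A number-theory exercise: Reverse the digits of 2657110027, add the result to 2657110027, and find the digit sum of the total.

62

Reversal of 2657110027 is 7200117562; 2657110027 + 7200117562 = 9857227589.
Digit sum of 9857227589: 9+8+5+7+2+2+7+5+8+9 = 62.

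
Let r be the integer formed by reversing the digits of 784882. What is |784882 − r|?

Reverse of 784882 is 288487.
|784882 − 288487| = 496395

496395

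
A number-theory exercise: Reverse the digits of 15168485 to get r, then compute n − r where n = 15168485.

-43317666

Reverse of 15168485 is 58486151.
15168485 − 58486151 = -43317666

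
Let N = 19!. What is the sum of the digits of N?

19! = 121645100408832000
Sum of its 18 digits: 45.

45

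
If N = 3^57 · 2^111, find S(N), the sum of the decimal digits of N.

3^57 · 2^111 = 4076064406334402878313969458621274634775691825832377161089024
Sum of its 61 digits: 270.

270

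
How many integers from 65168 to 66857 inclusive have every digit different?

270

The integers in [65168, 66857] that have every digit different: 65170, 65172, 65173, 65174, 65178, 65179, …, 65984, 65987.
270 qualify.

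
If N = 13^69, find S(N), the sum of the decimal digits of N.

343

13^69 = 72793283424406571200160654426947096564972967042568163121501997737880143476573
Sum of its 77 digits: 343.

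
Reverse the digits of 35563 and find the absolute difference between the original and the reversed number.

Reverse of 35563 is 36553.
|35563 − 36553| = 990

990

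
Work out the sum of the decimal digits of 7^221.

7^221 = 5843416508321765137412223462176261055753559544095817424625430781485355014524409616639950700057743469282269362223748969437289370453147445512994056218802090543396973006957507863824356124007
Sum of its 187 digits: 805.

805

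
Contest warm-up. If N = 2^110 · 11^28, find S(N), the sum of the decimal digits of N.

2^110 · 11^28 = 187195199553821046102901365903833134069603071242223902412242944
Sum of its 63 digits: 235.

235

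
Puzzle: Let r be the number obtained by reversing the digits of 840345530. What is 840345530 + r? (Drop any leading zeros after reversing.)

875888578

Reverse of 840345530 is 35543048.
840345530 + 35543048 = 875888578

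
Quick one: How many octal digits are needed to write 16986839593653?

16986839593653 in base 8 is 367141642431265, which has 15 digits.

15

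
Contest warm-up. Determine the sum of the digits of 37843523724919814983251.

3+7+8+4+3+5+2+3+7+2+4+9+1+9+8+1+4+9+8+3+2+5+1 = 108

108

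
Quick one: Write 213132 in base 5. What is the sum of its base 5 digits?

12

213132 in base 5 is 23310012.
Digit sum: 2+3+3+1+0+0+1+2 = 12.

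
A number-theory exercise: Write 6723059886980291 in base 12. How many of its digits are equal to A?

1

6723059886980291 in base 12 is 52A05206930136B.
The digit A appears 1 time.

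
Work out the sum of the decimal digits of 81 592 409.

38

8+1+5+9+2+4+0+9 = 38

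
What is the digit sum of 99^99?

99^99 = 369729637649726772657187905628805440595668764281741102430259972423552570455277523421410650010128232727940978889548326540119429996769494359451621570193644014418071060667659301384999779999159200499899
Sum of its 198 digits: 936.

936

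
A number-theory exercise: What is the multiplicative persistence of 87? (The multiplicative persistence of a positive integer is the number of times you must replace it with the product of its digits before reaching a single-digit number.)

87 → 56 → 30 → 0 (3 steps)

3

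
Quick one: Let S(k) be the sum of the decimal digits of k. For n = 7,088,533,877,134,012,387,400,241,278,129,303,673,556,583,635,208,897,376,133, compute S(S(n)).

7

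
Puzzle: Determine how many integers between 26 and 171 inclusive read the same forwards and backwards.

15

The integers in [26, 171] that read the same forwards and backwards: 33, 44, 55, 66, 77, 88, …, 161, 171.
15 qualify.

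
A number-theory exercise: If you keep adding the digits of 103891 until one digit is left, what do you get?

1+0+3+8+9+1 = 22
2+2 = 4

4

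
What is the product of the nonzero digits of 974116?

9×7×4×1×1×6 = 1512

1512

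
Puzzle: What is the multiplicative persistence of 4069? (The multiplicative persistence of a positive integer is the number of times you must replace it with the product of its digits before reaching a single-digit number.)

1

4069 → 0 (1 step)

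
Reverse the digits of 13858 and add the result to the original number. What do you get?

99689

Reverse of 13858 is 85831.
13858 + 85831 = 99689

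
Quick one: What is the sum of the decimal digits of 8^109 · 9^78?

801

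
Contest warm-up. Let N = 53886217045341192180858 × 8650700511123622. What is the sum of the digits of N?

180

53886217045341192180858 × 8650700511123622 = 466153525336651483291876673878220027676
Sum of its 39 digits: 180.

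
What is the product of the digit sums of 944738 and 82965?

S(944738) = 9+4+4+7+3+8 = 35.
S(82965) = 8+2+9+6+5 = 30.
35 · 30 = 1050.

1050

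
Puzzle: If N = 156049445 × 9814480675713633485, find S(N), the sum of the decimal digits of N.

156049445 × 9814480675713633485 = 1531544262408337484267665825
Sum of its 28 digits: 121.

121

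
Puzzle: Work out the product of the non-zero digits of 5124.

5×1×2×4 = 40

40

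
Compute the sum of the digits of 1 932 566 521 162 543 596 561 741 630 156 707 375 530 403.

170

1+9+3+2+5+6+6+5+2+1+1+6+2+5+4+3+5+9+6+5+6+1+7+4+1+6+3+0+1+5+6+7+0+7+3+7+5+5+3+0+4+0+3 = 170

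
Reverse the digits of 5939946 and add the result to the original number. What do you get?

Reverse of 5939946 is 6499395.
5939946 + 6499395 = 12439341

12439341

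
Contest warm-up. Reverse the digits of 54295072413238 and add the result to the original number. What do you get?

137526499472483

Reverse of 54295072413238 is 83231427059245.
54295072413238 + 83231427059245 = 137526499472483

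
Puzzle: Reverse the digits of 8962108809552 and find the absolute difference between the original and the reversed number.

Reverse of 8962108809552 is 2559088012698.
|8962108809552 − 2559088012698| = 6403020796854

6403020796854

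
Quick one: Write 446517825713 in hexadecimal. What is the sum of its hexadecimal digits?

68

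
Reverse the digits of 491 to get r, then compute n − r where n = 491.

297

Reverse of 491 is 194.
491 − 194 = 297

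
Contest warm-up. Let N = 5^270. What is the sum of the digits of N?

5^270 = 527109897161526161217428702563500950385498069118425377503888151255407214548487979612518768522478529453158404171517923803527532894704098308938781968814579759197158637107349932193756103515625
Sum of its 189 digits: 874.

874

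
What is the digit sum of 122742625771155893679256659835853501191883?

200

1+2+2+7+4+2+6+2+5+7+7+1+1+5+5+8+9+3+6+7+9+2+5+6+6+5+9+8+3+5+8+5+3+5+0+1+1+9+1+8+8+3 = 200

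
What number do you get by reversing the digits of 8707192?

2917078

Reversing 8707192 gives 2917078.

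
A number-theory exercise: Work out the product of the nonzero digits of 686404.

4608

6×8×6×4×4 = 4608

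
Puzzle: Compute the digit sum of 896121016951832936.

80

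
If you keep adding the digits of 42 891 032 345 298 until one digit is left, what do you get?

4+2+8+9+1+0+3+2+3+4+5+2+9+8 = 60
6+0 = 6

6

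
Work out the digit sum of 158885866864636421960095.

1+5+8+8+8+5+8+6+6+8+6+4+6+3+6+4+2+1+9+6+0+0+9+5 = 124

124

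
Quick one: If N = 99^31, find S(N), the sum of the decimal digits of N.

306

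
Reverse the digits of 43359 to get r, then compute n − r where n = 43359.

-51975

Reverse of 43359 is 95334.
43359 − 95334 = -51975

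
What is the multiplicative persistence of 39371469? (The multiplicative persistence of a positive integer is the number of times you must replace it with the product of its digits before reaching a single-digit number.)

4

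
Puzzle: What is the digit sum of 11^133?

677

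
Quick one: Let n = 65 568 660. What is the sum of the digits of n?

42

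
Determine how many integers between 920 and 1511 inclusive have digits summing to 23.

6

The integers in [920, 1511] that have digits summing to 23: 959, 968, 977, 986, 995, 1499.
6 qualify.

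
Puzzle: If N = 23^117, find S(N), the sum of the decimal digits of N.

719

23^117 = 2099697900880111780612874579046384971121280921205556667872438286436289288241533475908372710840807983799864713718934796766070341262407620554769043038216722154103
Sum of its 160 digits: 719.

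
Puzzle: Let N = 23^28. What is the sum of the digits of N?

202

23^28 = 134393854047545109686936775588697536481
Sum of its 39 digits: 202.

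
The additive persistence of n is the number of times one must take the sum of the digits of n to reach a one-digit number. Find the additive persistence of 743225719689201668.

3

743225719689201668 → 86 → 14 → 5 (3 steps)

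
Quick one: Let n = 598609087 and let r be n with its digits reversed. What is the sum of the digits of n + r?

Reversal of 598609087 is 780906895; 598609087 + 780906895 = 1379515982.
Digit sum of 1379515982: 1+3+7+9+5+1+5+9+8+2 = 50.

50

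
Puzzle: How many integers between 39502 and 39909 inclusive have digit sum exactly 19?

6

The integers in [39502, 39909] that have digit sum exactly 19: 39502, 39511, 39520, 39601, 39610, 39700.
6 qualify.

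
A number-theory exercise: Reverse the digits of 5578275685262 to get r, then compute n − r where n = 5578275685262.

2952409956507

Reverse of 5578275685262 is 2625865728755.
5578275685262 − 2625865728755 = 2952409956507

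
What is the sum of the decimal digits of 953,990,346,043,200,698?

80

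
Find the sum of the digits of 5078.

5+0+7+8 = 20

20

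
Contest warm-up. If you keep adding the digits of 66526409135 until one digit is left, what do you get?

2

6+6+5+2+6+4+0+9+1+3+5 = 47
4+7 = 11
1+1 = 2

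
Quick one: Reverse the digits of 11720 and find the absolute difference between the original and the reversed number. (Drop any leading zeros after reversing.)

Reverse of 11720 is 2711.
|11720 − 2711| = 9009

9009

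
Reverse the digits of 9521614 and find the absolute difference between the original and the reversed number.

Reverse of 9521614 is 4161259.
|9521614 − 4161259| = 5360355

5360355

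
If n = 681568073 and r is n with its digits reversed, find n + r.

1052433259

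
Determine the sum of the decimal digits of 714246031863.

45

7+1+4+2+4+6+0+3+1+8+6+3 = 45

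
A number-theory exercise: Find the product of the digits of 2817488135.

430080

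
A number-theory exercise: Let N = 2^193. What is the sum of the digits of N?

254

2^193 = 12554203470773361527671578846415332832204710888928069025792
Sum of its 59 digits: 254.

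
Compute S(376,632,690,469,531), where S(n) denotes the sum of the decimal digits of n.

70

3+7+6+6+3+2+6+9+0+4+6+9+5+3+1 = 70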